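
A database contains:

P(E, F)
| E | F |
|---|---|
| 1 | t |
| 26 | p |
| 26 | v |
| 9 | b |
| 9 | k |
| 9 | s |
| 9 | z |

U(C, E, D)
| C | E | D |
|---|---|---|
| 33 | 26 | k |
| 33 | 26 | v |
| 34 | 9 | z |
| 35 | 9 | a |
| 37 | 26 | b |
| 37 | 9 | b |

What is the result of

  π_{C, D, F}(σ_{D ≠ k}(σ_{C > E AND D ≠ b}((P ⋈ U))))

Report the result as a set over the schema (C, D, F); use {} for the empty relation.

P ⋈ U (natural join on E): {(26, p, 33, k), (26, p, 33, v), (26, p, 37, b), (26, v, 33, k), (26, v, 33, v), (26, v, 37, b), (9, b, 34, z), (9, b, 35, a), (9, b, 37, b), (9, k, 34, z), (9, k, 35, a), (9, k, 37, b), (9, s, 34, z), (9, s, 35, a), (9, s, 37, b), (9, z, 34, z), (9, z, 35, a), (9, z, 37, b)}
σ[C > E AND D ≠ b]: keep tuples satisfying C > E AND D ≠ b → {(26, p, 33, k), (26, p, 33, v), (26, v, 33, k), (26, v, 33, v), (9, b, 34, z), (9, b, 35, a), (9, k, 34, z), (9, k, 35, a), (9, s, 34, z), (9, s, 35, a), (9, z, 34, z), (9, z, 35, a)}
σ[D ≠ k]: keep tuples satisfying D ≠ k → {(26, p, 33, v), (26, v, 33, v), (9, b, 34, z), (9, b, 35, a), (9, k, 34, z), (9, k, 35, a), (9, s, 34, z), (9, s, 35, a), (9, z, 34, z), (9, z, 35, a)}
Projecting to C, D, F: {(33, v, p), (33, v, v), (34, z, b), (34, z, k), (34, z, s), (34, z, z), (35, a, b), (35, a, k), (35, a, s), (35, a, z)}

{(33, v, p), (33, v, v), (34, z, b), (34, z, k), (34, z, s), (34, z, z), (35, a, b), (35, a, k), (35, a, s), (35, a, z)}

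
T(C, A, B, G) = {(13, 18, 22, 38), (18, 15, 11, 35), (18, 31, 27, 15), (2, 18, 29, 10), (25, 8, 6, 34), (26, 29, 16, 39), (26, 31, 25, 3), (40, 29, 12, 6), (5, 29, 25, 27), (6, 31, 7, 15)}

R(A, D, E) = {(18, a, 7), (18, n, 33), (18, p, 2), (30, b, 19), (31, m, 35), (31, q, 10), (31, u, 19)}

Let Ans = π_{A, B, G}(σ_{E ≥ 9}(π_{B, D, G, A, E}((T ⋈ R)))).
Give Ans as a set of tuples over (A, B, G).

Natural join on A: {(13, 18, 22, 38, a, 7), (13, 18, 22, 38, n, 33), (13, 18, 22, 38, p, 2), (18, 31, 27, 15, m, 35), (18, 31, 27, 15, q, 10), (18, 31, 27, 15, u, 19), (2, 18, 29, 10, a, 7), (2, 18, 29, 10, n, 33), (2, 18, 29, 10, p, 2), (26, 31, 25, 3, m, 35), (26, 31, 25, 3, q, 10), (26, 31, 25, 3, u, 19), (6, 31, 7, 15, m, 35), (6, 31, 7, 15, q, 10), (6, 31, 7, 15, u, 19)}
π[B, D, G, A, E]: project onto (B, D, G, A, E) → {(22, a, 38, 18, 7), (22, n, 38, 18, 33), (22, p, 38, 18, 2), (25, m, 3, 31, 35), (25, q, 3, 31, 10), (25, u, 3, 31, 19), (27, m, 15, 31, 35), (27, q, 15, 31, 10), (27, u, 15, 31, 19), (29, a, 10, 18, 7), (29, n, 10, 18, 33), (29, p, 10, 18, 2), (7, m, 15, 31, 35), (7, q, 15, 31, 10), (7, u, 15, 31, 19)}
Apply σ_{E ≥ 9}; surviving tuples: {(22, n, 38, 18, 33), (25, m, 3, 31, 35), (25, q, 3, 31, 10), (25, u, 3, 31, 19), (27, m, 15, 31, 35), (27, q, 15, 31, 10), (27, u, 15, 31, 19), (29, n, 10, 18, 33), (7, m, 15, 31, 35), (7, q, 15, 31, 10), (7, u, 15, 31, 19)}
π[A, B, G]: project onto (A, B, G) (6 duplicate(s) eliminated) → {(18, 22, 38), (18, 29, 10), (31, 25, 3), (31, 27, 15), (31, 7, 15)}

{(18, 22, 38), (18, 29, 10), (31, 25, 3), (31, 27, 15), (31, 7, 15)}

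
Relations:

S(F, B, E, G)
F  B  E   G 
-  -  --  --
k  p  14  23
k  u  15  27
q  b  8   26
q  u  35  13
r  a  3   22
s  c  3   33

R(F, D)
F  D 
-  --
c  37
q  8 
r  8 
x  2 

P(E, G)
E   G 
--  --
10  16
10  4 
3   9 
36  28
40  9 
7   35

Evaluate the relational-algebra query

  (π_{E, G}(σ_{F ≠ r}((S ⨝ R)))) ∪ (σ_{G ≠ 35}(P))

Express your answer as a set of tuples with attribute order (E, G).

{(10, 16), (10, 4), (3, 9), (35, 13), (36, 28), (40, 9), (8, 26)}

Natural join on F: {(q, b, 8, 26, 8), (q, u, 35, 13, 8), (r, a, 3, 22, 8)}
Apply σ_{F ≠ r}; surviving tuples: {(q, b, 8, 26, 8), (q, u, 35, 13, 8)}
π_{E, G} gives {(35, 13), (8, 26)}.
Apply σ_{G ≠ 35}; surviving tuples: {(10, 16), (10, 4), (3, 9), (36, 28), (40, 9)}
Taking the union: {(10, 16), (10, 4), (3, 9), (35, 13), (36, 28), (40, 9), (8, 26)}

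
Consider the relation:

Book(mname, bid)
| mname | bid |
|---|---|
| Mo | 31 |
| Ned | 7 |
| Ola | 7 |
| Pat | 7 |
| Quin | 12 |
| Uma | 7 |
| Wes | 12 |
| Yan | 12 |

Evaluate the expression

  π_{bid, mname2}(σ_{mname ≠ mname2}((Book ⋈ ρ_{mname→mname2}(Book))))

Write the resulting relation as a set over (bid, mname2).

{(12, Quin), (12, Wes), (12, Yan), (7, Ned), (7, Ola), (7, Pat), (7, Uma)}

ρ[mname→mname2]: schema becomes (mname2, bid); tuples unchanged.
Book ⋈ ρ_{mname→mname2}(Book) (natural join on bid): {(Mo, 31, Mo), (Ned, 7, Ned), (Ned, 7, Ola), (Ned, 7, Pat), (Ned, 7, Uma), (Ola, 7, Ned), (Ola, 7, Ola), (Ola, 7, Pat), (Ola, 7, Uma), (Pat, 7, Ned), (Pat, 7, Ola), (Pat, 7, Pat), (Pat, 7, Uma), (Quin, 12, Quin), (Quin, 12, Wes), (Quin, 12, Yan), (Uma, 7, Ned), (Uma, 7, Ola), (Uma, 7, Pat), (Uma, 7, Uma), (Wes, 12, Quin), (Wes, 12, Wes), (Wes, 12, Yan), (Yan, 12, Quin), (Yan, 12, Wes), (Yan, 12, Yan)}
Selection mname ≠ mname2: {(Ned, 7, Ola), (Ned, 7, Pat), (Ned, 7, Uma), (Ola, 7, Ned), (Ola, 7, Pat), (Ola, 7, Uma), (Pat, 7, Ned), (Pat, 7, Ola), (Pat, 7, Uma), (Quin, 12, Wes), (Quin, 12, Yan), (Uma, 7, Ned), (Uma, 7, Ola), (Uma, 7, Pat), (Wes, 12, Quin), (Wes, 12, Yan), (Yan, 12, Quin), (Yan, 12, Wes)}
Keep only column(s) bid, mname2 (11 duplicate(s) eliminated): {(12, Quin), (12, Wes), (12, Yan), (7, Ned), (7, Ola), (7, Pat), (7, Uma)}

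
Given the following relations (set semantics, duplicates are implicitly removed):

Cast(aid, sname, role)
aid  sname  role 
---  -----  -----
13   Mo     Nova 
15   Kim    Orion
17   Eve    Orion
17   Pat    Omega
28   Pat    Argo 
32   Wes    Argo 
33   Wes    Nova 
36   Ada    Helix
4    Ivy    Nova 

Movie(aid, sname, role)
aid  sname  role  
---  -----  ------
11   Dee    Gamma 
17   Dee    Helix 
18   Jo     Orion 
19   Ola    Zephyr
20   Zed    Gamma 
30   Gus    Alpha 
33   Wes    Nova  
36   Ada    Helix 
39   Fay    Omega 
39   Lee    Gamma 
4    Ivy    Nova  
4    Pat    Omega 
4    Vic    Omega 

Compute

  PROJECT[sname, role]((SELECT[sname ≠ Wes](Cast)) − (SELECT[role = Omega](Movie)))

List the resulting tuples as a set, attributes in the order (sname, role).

{(Ada, Helix), (Eve, Orion), (Ivy, Nova), (Kim, Orion), (Mo, Nova), (Pat, Argo), (Pat, Omega)}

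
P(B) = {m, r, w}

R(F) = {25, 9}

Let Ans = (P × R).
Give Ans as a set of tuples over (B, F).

{(m, 25), (m, 9), (r, 25), (r, 9), (w, 25), (w, 9)}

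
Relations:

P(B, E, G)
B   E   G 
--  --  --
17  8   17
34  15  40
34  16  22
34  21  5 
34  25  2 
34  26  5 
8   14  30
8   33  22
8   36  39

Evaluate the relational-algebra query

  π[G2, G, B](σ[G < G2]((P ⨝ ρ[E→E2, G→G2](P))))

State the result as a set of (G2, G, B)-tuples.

ρ[E→E2, G→G2]: schema becomes (B, E2, G2); tuples unchanged.
Joining P and ρ[E→E2, G→G2](P) on B yields {(17, 8, 17, 8, 17), (34, 15, 40, 15, 40), (34, 15, 40, 16, 22), (34, 15, 40, 21, 5), (34, 15, 40, 25, 2), (34, 15, 40, 26, 5), (34, 16, 22, 15, 40), (34, 16, 22, 16, 22), (34, 16, 22, 21, 5), (34, 16, 22, 25, 2), (34, 16, 22, 26, 5), (34, 21, 5, 15, 40), (34, 21, 5, 16, 22), (34, 21, 5, 21, 5), (34, 21, 5, 25, 2), (34, 21, 5, 26, 5), (34, 25, 2, 15, 40), (34, 25, 2, 16, 22), (34, 25, 2, 21, 5), (34, 25, 2, 25, 2), (34, 25, 2, 26, 5), (34, 26, 5, 15, 40), (34, 26, 5, 16, 22), (34, 26, 5, 21, 5), (34, 26, 5, 25, 2), (34, 26, 5, 26, 5), (8, 14, 30, 14, 30), (8, 14, 30, 33, 22), (8, 14, 30, 36, 39), (8, 33, 22, 14, 30), (8, 33, 22, 33, 22), (8, 33, 22, 36, 39), (8, 36, 39, 14, 30), (8, 36, 39, 33, 22), (8, 36, 39, 36, 39)}.
Filtering on G < G2 leaves {(34, 16, 22, 15, 40), (34, 21, 5, 15, 40), (34, 21, 5, 16, 22), (34, 25, 2, 15, 40), (34, 25, 2, 16, 22), (34, 25, 2, 21, 5), (34, 25, 2, 26, 5), (34, 26, 5, 15, 40), (34, 26, 5, 16, 22), (8, 14, 30, 36, 39), (8, 33, 22, 14, 30), (8, 33, 22, 36, 39)}.
π[G2, G, B]: project onto (G2, G, B) (3 duplicate(s) eliminated) → {(22, 2, 34), (22, 5, 34), (30, 22, 8), (39, 22, 8), (39, 30, 8), (40, 2, 34), (40, 22, 34), (40, 5, 34), (5, 2, 34)}

{(22, 2, 34), (22, 5, 34), (30, 22, 8), (39, 22, 8), (39, 30, 8), (40, 2, 34), (40, 22, 34), (40, 5, 34), (5, 2, 34)}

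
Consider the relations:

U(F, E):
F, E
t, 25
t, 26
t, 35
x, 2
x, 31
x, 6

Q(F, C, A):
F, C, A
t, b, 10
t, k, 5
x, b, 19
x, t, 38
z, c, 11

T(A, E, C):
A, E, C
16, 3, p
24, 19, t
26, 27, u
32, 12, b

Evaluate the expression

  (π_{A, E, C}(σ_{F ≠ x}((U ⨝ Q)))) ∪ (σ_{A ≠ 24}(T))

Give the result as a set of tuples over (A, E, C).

U ⋈ Q (natural join on F): {(t, 25, b, 10), (t, 25, k, 5), (t, 26, b, 10), (t, 26, k, 5), (t, 35, b, 10), (t, 35, k, 5), (x, 2, b, 19), (x, 2, t, 38), (x, 31, b, 19), (x, 31, t, 38), (x, 6, b, 19), (x, 6, t, 38)}
σ[F ≠ x]: keep tuples satisfying F ≠ x → {(t, 25, b, 10), (t, 25, k, 5), (t, 26, b, 10), (t, 26, k, 5), (t, 35, b, 10), (t, 35, k, 5)}
Keep only column(s) A, E, C: {(10, 25, b), (10, 26, b), (10, 35, b), (5, 25, k), (5, 26, k), (5, 35, k)}
σ[A ≠ 24]: keep tuples satisfying A ≠ 24 → {(16, 3, p), (26, 27, u), (32, 12, b)}
Set union of the two operands is {(10, 25, b), (10, 26, b), (10, 35, b), (16, 3, p), (26, 27, u), (32, 12, b), (5, 25, k), (5, 26, k), (5, 35, k)}.

{(10, 25, b), (10, 26, b), (10, 35, b), (16, 3, p), (26, 27, u), (32, 12, b), (5, 25, k), (5, 26, k), (5, 35, k)}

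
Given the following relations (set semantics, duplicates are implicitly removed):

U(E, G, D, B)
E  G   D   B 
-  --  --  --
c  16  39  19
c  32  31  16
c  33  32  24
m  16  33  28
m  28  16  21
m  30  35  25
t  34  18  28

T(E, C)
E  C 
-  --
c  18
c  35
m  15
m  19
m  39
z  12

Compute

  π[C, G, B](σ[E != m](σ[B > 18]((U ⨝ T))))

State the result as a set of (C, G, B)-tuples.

Joining U and T on E yields {(c, 16, 39, 19, 18), (c, 16, 39, 19, 35), (c, 32, 31, 16, 18), (c, 32, 31, 16, 35), (c, 33, 32, 24, 18), (c, 33, 32, 24, 35), (m, 16, 33, 28, 15), (m, 16, 33, 28, 19), (m, 16, 33, 28, 39), (m, 28, 16, 21, 15), (m, 28, 16, 21, 19), (m, 28, 16, 21, 39), (m, 30, 35, 25, 15), (m, 30, 35, 25, 19), (m, 30, 35, 25, 39)}.
Apply σ_{B > 18}; surviving tuples: {(c, 16, 39, 19, 18), (c, 16, 39, 19, 35), (c, 33, 32, 24, 18), (c, 33, 32, 24, 35), (m, 16, 33, 28, 15), (m, 16, 33, 28, 19), (m, 16, 33, 28, 39), (m, 28, 16, 21, 15), (m, 28, 16, 21, 19), (m, 28, 16, 21, 39), (m, 30, 35, 25, 15), (m, 30, 35, 25, 19), (m, 30, 35, 25, 39)}
Apply σ_{E != m}; surviving tuples: {(c, 16, 39, 19, 18), (c, 16, 39, 19, 35), (c, 33, 32, 24, 18), (c, 33, 32, 24, 35)}
π[C, G, B]: project onto (C, G, B) → {(18, 16, 19), (18, 33, 24), (35, 16, 19), (35, 33, 24)}

{(18, 16, 19), (18, 33, 24), (35, 16, 19), (35, 33, 24)}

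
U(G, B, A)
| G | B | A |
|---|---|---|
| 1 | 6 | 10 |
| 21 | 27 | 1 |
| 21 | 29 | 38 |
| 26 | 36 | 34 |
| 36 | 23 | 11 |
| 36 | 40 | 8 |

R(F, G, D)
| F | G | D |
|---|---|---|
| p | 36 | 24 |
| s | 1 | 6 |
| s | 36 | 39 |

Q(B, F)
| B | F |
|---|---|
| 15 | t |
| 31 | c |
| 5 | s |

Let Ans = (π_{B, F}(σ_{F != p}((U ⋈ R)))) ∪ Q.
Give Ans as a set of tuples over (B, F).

Natural join on G: {(1, 6, 10, s, 6), (36, 23, 11, p, 24), (36, 23, 11, s, 39), (36, 40, 8, p, 24), (36, 40, 8, s, 39)}
Apply σ_{F != p}; surviving tuples: {(1, 6, 10, s, 6), (36, 23, 11, s, 39), (36, 40, 8, s, 39)}
Keep only column(s) B, F: {(23, s), (40, s), (6, s)}
Set union of the two operands is {(15, t), (23, s), (31, c), (40, s), (5, s), (6, s)}.

{(15, t), (23, s), (31, c), (40, s), (5, s), (6, s)}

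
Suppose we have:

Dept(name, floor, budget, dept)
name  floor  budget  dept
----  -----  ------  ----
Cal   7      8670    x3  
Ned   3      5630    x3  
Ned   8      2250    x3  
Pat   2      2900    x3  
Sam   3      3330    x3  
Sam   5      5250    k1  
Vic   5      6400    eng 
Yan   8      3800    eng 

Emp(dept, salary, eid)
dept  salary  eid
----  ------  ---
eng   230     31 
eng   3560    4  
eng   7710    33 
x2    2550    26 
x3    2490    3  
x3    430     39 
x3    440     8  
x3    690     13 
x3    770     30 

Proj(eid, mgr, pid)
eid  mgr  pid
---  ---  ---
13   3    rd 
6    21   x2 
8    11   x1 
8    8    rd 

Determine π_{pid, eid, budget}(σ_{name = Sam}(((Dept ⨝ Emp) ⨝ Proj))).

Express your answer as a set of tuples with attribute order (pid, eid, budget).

Dept ⋈ Emp (natural join on dept): {(Cal, 7, 8670, x3, 2490, 3), (Cal, 7, 8670, x3, 430, 39), (Cal, 7, 8670, x3, 440, 8), (Cal, 7, 8670, x3, 690, 13), (Cal, 7, 8670, x3, 770, 30), (Ned, 3, 5630, x3, 2490, 3), (Ned, 3, 5630, x3, 430, 39), (Ned, 3, 5630, x3, 440, 8), (Ned, 3, 5630, x3, 690, 13), (Ned, 3, 5630, x3, 770, 30), (Ned, 8, 2250, x3, 2490, 3), (Ned, 8, 2250, x3, 430, 39), (Ned, 8, 2250, x3, 440, 8), (Ned, 8, 2250, x3, 690, 13), (Ned, 8, 2250, x3, 770, 30), (Pat, 2, 2900, x3, 2490, 3), (Pat, 2, 2900, x3, 430, 39), (Pat, 2, 2900, x3, 440, 8), (Pat, 2, 2900, x3, 690, 13), (Pat, 2, 2900, x3, 770, 30), (Sam, 3, 3330, x3, 2490, 3), (Sam, 3, 3330, x3, 430, 39), (Sam, 3, 3330, x3, 440, 8), (Sam, 3, 3330, x3, 690, 13), (Sam, 3, 3330, x3, 770, 30), (Vic, 5, 6400, eng, 230, 31), (Vic, 5, 6400, eng, 3560, 4), (Vic, 5, 6400, eng, 7710, 33), (Yan, 8, 3800, eng, 230, 31), (Yan, 8, 3800, eng, 3560, 4), (Yan, 8, 3800, eng, 7710, 33)}
(Dept ⨝ Emp) ⋈ Proj (natural join on eid): {(Cal, 7, 8670, x3, 440, 8, 11, x1), (Cal, 7, 8670, x3, 440, 8, 8, rd), (Cal, 7, 8670, x3, 690, 13, 3, rd), (Ned, 3, 5630, x3, 440, 8, 11, x1), (Ned, 3, 5630, x3, 440, 8, 8, rd), (Ned, 3, 5630, x3, 690, 13, 3, rd), (Ned, 8, 2250, x3, 440, 8, 11, x1), (Ned, 8, 2250, x3, 440, 8, 8, rd), (Ned, 8, 2250, x3, 690, 13, 3, rd), (Pat, 2, 2900, x3, 440, 8, 11, x1), (Pat, 2, 2900, x3, 440, 8, 8, rd), (Pat, 2, 2900, x3, 690, 13, 3, rd), (Sam, 3, 3330, x3, 440, 8, 11, x1), (Sam, 3, 3330, x3, 440, 8, 8, rd), (Sam, 3, 3330, x3, 690, 13, 3, rd)}
σ[name = Sam]: keep tuples satisfying name = Sam → {(Sam, 3, 3330, x3, 440, 8, 11, x1), (Sam, 3, 3330, x3, 440, 8, 8, rd), (Sam, 3, 3330, x3, 690, 13, 3, rd)}
π[pid, eid, budget]: project onto (pid, eid, budget) → {(rd, 13, 3330), (rd, 8, 3330), (x1, 8, 3330)}

{(rd, 13, 3330), (rd, 8, 3330), (x1, 8, 3330)}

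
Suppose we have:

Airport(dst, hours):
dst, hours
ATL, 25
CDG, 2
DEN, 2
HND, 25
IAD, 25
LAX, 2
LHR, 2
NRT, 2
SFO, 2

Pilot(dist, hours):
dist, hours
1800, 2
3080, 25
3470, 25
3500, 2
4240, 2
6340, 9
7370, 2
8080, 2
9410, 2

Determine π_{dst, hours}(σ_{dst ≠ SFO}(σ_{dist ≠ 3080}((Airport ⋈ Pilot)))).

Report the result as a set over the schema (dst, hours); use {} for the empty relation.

{(ATL, 25), (CDG, 2), (DEN, 2), (HND, 25), (IAD, 25), (LAX, 2), (LHR, 2), (NRT, 2)}

Joining Airport and Pilot on hours yields {(ATL, 25, 3080), (ATL, 25, 3470), (CDG, 2, 1800), (CDG, 2, 3500), (CDG, 2, 4240), (CDG, 2, 7370), (CDG, 2, 8080), (CDG, 2, 9410), (DEN, 2, 1800), (DEN, 2, 3500), (DEN, 2, 4240), (DEN, 2, 7370), (DEN, 2, 8080), (DEN, 2, 9410), (HND, 25, 3080), (HND, 25, 3470), (IAD, 25, 3080), (IAD, 25, 3470), (LAX, 2, 1800), (LAX, 2, 3500), (LAX, 2, 4240), (LAX, 2, 7370), (LAX, 2, 8080), (LAX, 2, 9410), (LHR, 2, 1800), (LHR, 2, 3500), (LHR, 2, 4240), (LHR, 2, 7370), (LHR, 2, 8080), (LHR, 2, 9410), (NRT, 2, 1800), (NRT, 2, 3500), (NRT, 2, 4240), (NRT, 2, 7370), (NRT, 2, 8080), (NRT, 2, 9410), (SFO, 2, 1800), (SFO, 2, 3500), (SFO, 2, 4240), (SFO, 2, 7370), (SFO, 2, 8080), (SFO, 2, 9410)}.
Filtering on dist ≠ 3080 leaves {(ATL, 25, 3470), (CDG, 2, 1800), (CDG, 2, 3500), (CDG, 2, 4240), (CDG, 2, 7370), (CDG, 2, 8080), (CDG, 2, 9410), (DEN, 2, 1800), (DEN, 2, 3500), (DEN, 2, 4240), (DEN, 2, 7370), (DEN, 2, 8080), (DEN, 2, 9410), (HND, 25, 3470), (IAD, 25, 3470), (LAX, 2, 1800), (LAX, 2, 3500), (LAX, 2, 4240), (LAX, 2, 7370), (LAX, 2, 8080), (LAX, 2, 9410), (LHR, 2, 1800), (LHR, 2, 3500), (LHR, 2, 4240), (LHR, 2, 7370), (LHR, 2, 8080), (LHR, 2, 9410), (NRT, 2, 1800), (NRT, 2, 3500), (NRT, 2, 4240), (NRT, 2, 7370), (NRT, 2, 8080), (NRT, 2, 9410), (SFO, 2, 1800), (SFO, 2, 3500), (SFO, 2, 4240), (SFO, 2, 7370), (SFO, 2, 8080), (SFO, 2, 9410)}.
Filtering on dst ≠ SFO leaves {(ATL, 25, 3470), (CDG, 2, 1800), (CDG, 2, 3500), (CDG, 2, 4240), (CDG, 2, 7370), (CDG, 2, 8080), (CDG, 2, 9410), (DEN, 2, 1800), (DEN, 2, 3500), (DEN, 2, 4240), (DEN, 2, 7370), (DEN, 2, 8080), (DEN, 2, 9410), (HND, 25, 3470), (IAD, 25, 3470), (LAX, 2, 1800), (LAX, 2, 3500), (LAX, 2, 4240), (LAX, 2, 7370), (LAX, 2, 8080), (LAX, 2, 9410), (LHR, 2, 1800), (LHR, 2, 3500), (LHR, 2, 4240), (LHR, 2, 7370), (LHR, 2, 8080), (LHR, 2, 9410), (NRT, 2, 1800), (NRT, 2, 3500), (NRT, 2, 4240), (NRT, 2, 7370), (NRT, 2, 8080), (NRT, 2, 9410)}.
Keep only column(s) dst, hours (25 duplicate(s) eliminated): {(ATL, 25), (CDG, 2), (DEN, 2), (HND, 25), (IAD, 25), (LAX, 2), (LHR, 2), (NRT, 2)}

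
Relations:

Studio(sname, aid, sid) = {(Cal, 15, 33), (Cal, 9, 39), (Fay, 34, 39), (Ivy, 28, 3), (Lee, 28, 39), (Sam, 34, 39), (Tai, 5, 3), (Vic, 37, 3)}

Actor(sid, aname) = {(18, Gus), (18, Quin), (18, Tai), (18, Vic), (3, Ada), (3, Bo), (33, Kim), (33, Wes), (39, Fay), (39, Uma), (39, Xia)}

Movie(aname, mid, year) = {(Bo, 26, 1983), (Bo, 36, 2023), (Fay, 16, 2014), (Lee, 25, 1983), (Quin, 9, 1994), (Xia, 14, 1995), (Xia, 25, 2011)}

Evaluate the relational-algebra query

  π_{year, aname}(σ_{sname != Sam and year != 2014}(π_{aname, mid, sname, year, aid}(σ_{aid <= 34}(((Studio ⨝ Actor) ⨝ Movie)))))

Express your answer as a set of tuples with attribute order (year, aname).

Joining Studio and Actor on sid yields {(Cal, 15, 33, Kim), (Cal, 15, 33, Wes), (Cal, 9, 39, Fay), (Cal, 9, 39, Uma), (Cal, 9, 39, Xia), (Fay, 34, 39, Fay), (Fay, 34, 39, Uma), (Fay, 34, 39, Xia), (Ivy, 28, 3, Ada), (Ivy, 28, 3, Bo), (Lee, 28, 39, Fay), (Lee, 28, 39, Uma), (Lee, 28, 39, Xia), (Sam, 34, 39, Fay), (Sam, 34, 39, Uma), (Sam, 34, 39, Xia), (Tai, 5, 3, Ada), (Tai, 5, 3, Bo), (Vic, 37, 3, Ada), (Vic, 37, 3, Bo)}.
Joining (Studio ⨝ Actor) and Movie on aname yields {(Cal, 9, 39, Fay, 16, 2014), (Cal, 9, 39, Xia, 14, 1995), (Cal, 9, 39, Xia, 25, 2011), (Fay, 34, 39, Fay, 16, 2014), (Fay, 34, 39, Xia, 14, 1995), (Fay, 34, 39, Xia, 25, 2011), (Ivy, 28, 3, Bo, 26, 1983), (Ivy, 28, 3, Bo, 36, 2023), (Lee, 28, 39, Fay, 16, 2014), (Lee, 28, 39, Xia, 14, 1995), (Lee, 28, 39, Xia, 25, 2011), (Sam, 34, 39, Fay, 16, 2014), (Sam, 34, 39, Xia, 14, 1995), (Sam, 34, 39, Xia, 25, 2011), (Tai, 5, 3, Bo, 26, 1983), (Tai, 5, 3, Bo, 36, 2023), (Vic, 37, 3, Bo, 26, 1983), (Vic, 37, 3, Bo, 36, 2023)}.
σ[aid <= 34]: keep tuples satisfying aid <= 34 → {(Cal, 9, 39, Fay, 16, 2014), (Cal, 9, 39, Xia, 14, 1995), (Cal, 9, 39, Xia, 25, 2011), (Fay, 34, 39, Fay, 16, 2014), (Fay, 34, 39, Xia, 14, 1995), (Fay, 34, 39, Xia, 25, 2011), (Ivy, 28, 3, Bo, 26, 1983), (Ivy, 28, 3, Bo, 36, 2023), (Lee, 28, 39, Fay, 16, 2014), (Lee, 28, 39, Xia, 14, 1995), (Lee, 28, 39, Xia, 25, 2011), (Sam, 34, 39, Fay, 16, 2014), (Sam, 34, 39, Xia, 14, 1995), (Sam, 34, 39, Xia, 25, 2011), (Tai, 5, 3, Bo, 26, 1983), (Tai, 5, 3, Bo, 36, 2023)}
π[aname, mid, sname, year, aid]: project onto (aname, mid, sname, year, aid) → {(Bo, 26, Ivy, 1983, 28), (Bo, 26, Tai, 1983, 5), (Bo, 36, Ivy, 2023, 28), (Bo, 36, Tai, 2023, 5), (Fay, 16, Cal, 2014, 9), (Fay, 16, Fay, 2014, 34), (Fay, 16, Lee, 2014, 28), (Fay, 16, Sam, 2014, 34), (Xia, 14, Cal, 1995, 9), (Xia, 14, Fay, 1995, 34), (Xia, 14, Lee, 1995, 28), (Xia, 14, Sam, 1995, 34), (Xia, 25, Cal, 2011, 9), (Xia, 25, Fay, 2011, 34), (Xia, 25, Lee, 2011, 28), (Xia, 25, Sam, 2011, 34)}
σ[sname != Sam and year != 2014]: keep tuples satisfying sname != Sam and year != 2014 → {(Bo, 26, Ivy, 1983, 28), (Bo, 26, Tai, 1983, 5), (Bo, 36, Ivy, 2023, 28), (Bo, 36, Tai, 2023, 5), (Xia, 14, Cal, 1995, 9), (Xia, 14, Fay, 1995, 34), (Xia, 14, Lee, 1995, 28), (Xia, 25, Cal, 2011, 9), (Xia, 25, Fay, 2011, 34), (Xia, 25, Lee, 2011, 28)}
π[year, aname]: project onto (year, aname) (6 duplicate(s) eliminated) → {(1983, Bo), (1995, Xia), (2011, Xia), (2023, Bo)}

{(1983, Bo), (1995, Xia), (2011, Xia), (2023, Bo)}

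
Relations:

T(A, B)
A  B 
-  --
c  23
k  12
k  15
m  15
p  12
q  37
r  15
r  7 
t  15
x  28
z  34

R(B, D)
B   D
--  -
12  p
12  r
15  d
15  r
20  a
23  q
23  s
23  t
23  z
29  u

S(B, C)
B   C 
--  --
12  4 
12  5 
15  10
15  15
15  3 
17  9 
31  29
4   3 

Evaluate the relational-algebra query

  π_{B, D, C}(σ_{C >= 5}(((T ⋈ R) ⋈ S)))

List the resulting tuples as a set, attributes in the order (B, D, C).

{(12, p, 5), (12, r, 5), (15, d, 10), (15, d, 15), (15, r, 10), (15, r, 15)}

Joining T and R on B yields {(c, 23, q), (c, 23, s), (c, 23, t), (c, 23, z), (k, 12, p), (k, 12, r), (k, 15, d), (k, 15, r), (m, 15, d), (m, 15, r), (p, 12, p), (p, 12, r), (r, 15, d), (r, 15, r), (t, 15, d), (t, 15, r)}.
Joining (T ⋈ R) and S on B yields {(k, 12, p, 4), (k, 12, p, 5), (k, 12, r, 4), (k, 12, r, 5), (k, 15, d, 10), (k, 15, d, 15), (k, 15, d, 3), (k, 15, r, 10), (k, 15, r, 15), (k, 15, r, 3), (m, 15, d, 10), (m, 15, d, 15), (m, 15, d, 3), (m, 15, r, 10), (m, 15, r, 15), (m, 15, r, 3), (p, 12, p, 4), (p, 12, p, 5), (p, 12, r, 4), (p, 12, r, 5), (r, 15, d, 10), (r, 15, d, 15), (r, 15, d, 3), (r, 15, r, 10), (r, 15, r, 15), (r, 15, r, 3), (t, 15, d, 10), (t, 15, d, 15), (t, 15, d, 3), (t, 15, r, 10), (t, 15, r, 15), (t, 15, r, 3)}.
Selection C >= 5: {(k, 12, p, 5), (k, 12, r, 5), (k, 15, d, 10), (k, 15, d, 15), (k, 15, r, 10), (k, 15, r, 15), (m, 15, d, 10), (m, 15, d, 15), (m, 15, r, 10), (m, 15, r, 15), (p, 12, p, 5), (p, 12, r, 5), (r, 15, d, 10), (r, 15, d, 15), (r, 15, r, 10), (r, 15, r, 15), (t, 15, d, 10), (t, 15, d, 15), (t, 15, r, 10), (t, 15, r, 15)}
Keep only column(s) B, D, C (14 duplicate(s) eliminated): {(12, p, 5), (12, r, 5), (15, d, 10), (15, d, 15), (15, r, 10), (15, r, 15)}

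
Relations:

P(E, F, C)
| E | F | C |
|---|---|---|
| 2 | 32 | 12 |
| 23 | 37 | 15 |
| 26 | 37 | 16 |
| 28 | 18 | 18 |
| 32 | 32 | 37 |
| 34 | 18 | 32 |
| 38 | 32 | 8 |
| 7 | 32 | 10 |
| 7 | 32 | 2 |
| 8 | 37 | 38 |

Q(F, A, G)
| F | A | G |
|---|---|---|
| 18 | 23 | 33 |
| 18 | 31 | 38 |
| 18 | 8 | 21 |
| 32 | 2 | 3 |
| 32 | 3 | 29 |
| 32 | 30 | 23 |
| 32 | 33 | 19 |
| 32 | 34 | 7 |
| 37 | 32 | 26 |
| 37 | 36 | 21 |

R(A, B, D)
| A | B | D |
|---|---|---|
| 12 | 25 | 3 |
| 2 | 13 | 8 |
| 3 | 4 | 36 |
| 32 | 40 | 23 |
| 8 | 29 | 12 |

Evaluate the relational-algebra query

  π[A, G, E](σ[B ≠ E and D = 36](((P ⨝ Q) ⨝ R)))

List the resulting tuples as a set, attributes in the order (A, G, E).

{(3, 29, 2), (3, 29, 32), (3, 29, 38), (3, 29, 7)}

Natural join on F: {(2, 32, 12, 2, 3), (2, 32, 12, 3, 29), (2, 32, 12, 30, 23), (2, 32, 12, 33, 19), (2, 32, 12, 34, 7), (23, 37, 15, 32, 26), (23, 37, 15, 36, 21), (26, 37, 16, 32, 26), (26, 37, 16, 36, 21), (28, 18, 18, 23, 33), (28, 18, 18, 31, 38), (28, 18, 18, 8, 21), (32, 32, 37, 2, 3), (32, 32, 37, 3, 29), (32, 32, 37, 30, 23), (32, 32, 37, 33, 19), (32, 32, 37, 34, 7), (34, 18, 32, 23, 33), (34, 18, 32, 31, 38), (34, 18, 32, 8, 21), (38, 32, 8, 2, 3), (38, 32, 8, 3, 29), (38, 32, 8, 30, 23), (38, 32, 8, 33, 19), (38, 32, 8, 34, 7), (7, 32, 10, 2, 3), (7, 32, 10, 3, 29), (7, 32, 10, 30, 23), (7, 32, 10, 33, 19), (7, 32, 10, 34, 7), (7, 32, 2, 2, 3), (7, 32, 2, 3, 29), (7, 32, 2, 30, 23), (7, 32, 2, 33, 19), (7, 32, 2, 34, 7), (8, 37, 38, 32, 26), (8, 37, 38, 36, 21)}
Natural join on A: {(2, 32, 12, 2, 3, 13, 8), (2, 32, 12, 3, 29, 4, 36), (23, 37, 15, 32, 26, 40, 23), (26, 37, 16, 32, 26, 40, 23), (28, 18, 18, 8, 21, 29, 12), (32, 32, 37, 2, 3, 13, 8), (32, 32, 37, 3, 29, 4, 36), (34, 18, 32, 8, 21, 29, 12), (38, 32, 8, 2, 3, 13, 8), (38, 32, 8, 3, 29, 4, 36), (7, 32, 10, 2, 3, 13, 8), (7, 32, 10, 3, 29, 4, 36), (7, 32, 2, 2, 3, 13, 8), (7, 32, 2, 3, 29, 4, 36), (8, 37, 38, 32, 26, 40, 23)}
Apply σ_{B ≠ E and D = 36}; surviving tuples: {(2, 32, 12, 3, 29, 4, 36), (32, 32, 37, 3, 29, 4, 36), (38, 32, 8, 3, 29, 4, 36), (7, 32, 10, 3, 29, 4, 36), (7, 32, 2, 3, 29, 4, 36)}
Keep only column(s) A, G, E (1 duplicate(s) eliminated): {(3, 29, 2), (3, 29, 32), (3, 29, 38), (3, 29, 7)}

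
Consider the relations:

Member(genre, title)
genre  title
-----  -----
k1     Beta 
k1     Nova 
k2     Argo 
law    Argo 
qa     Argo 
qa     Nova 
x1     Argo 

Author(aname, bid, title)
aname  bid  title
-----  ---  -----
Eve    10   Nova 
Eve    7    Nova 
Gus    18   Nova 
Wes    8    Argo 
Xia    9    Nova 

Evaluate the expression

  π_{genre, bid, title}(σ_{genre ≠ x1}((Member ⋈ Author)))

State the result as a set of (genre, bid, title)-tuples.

Member ⋈ Author (natural join on title): {(k1, Nova, Eve, 10), (k1, Nova, Eve, 7), (k1, Nova, Gus, 18), (k1, Nova, Xia, 9), (k2, Argo, Wes, 8), (law, Argo, Wes, 8), (qa, Argo, Wes, 8), (qa, Nova, Eve, 10), (qa, Nova, Eve, 7), (qa, Nova, Gus, 18), (qa, Nova, Xia, 9), (x1, Argo, Wes, 8)}
Filtering on genre ≠ x1 leaves {(k1, Nova, Eve, 10), (k1, Nova, Eve, 7), (k1, Nova, Gus, 18), (k1, Nova, Xia, 9), (k2, Argo, Wes, 8), (law, Argo, Wes, 8), (qa, Argo, Wes, 8), (qa, Nova, Eve, 10), (qa, Nova, Eve, 7), (qa, Nova, Gus, 18), (qa, Nova, Xia, 9)}.
Keep only column(s) genre, bid, title: {(k1, 10, Nova), (k1, 18, Nova), (k1, 7, Nova), (k1, 9, Nova), (k2, 8, Argo), (law, 8, Argo), (qa, 10, Nova), (qa, 18, Nova), (qa, 7, Nova), (qa, 8, Argo), (qa, 9, Nova)}

{(k1, 10, Nova), (k1, 18, Nova), (k1, 7, Nova), (k1, 9, Nova), (k2, 8, Argo), (law, 8, Argo), (qa, 10, Nova), (qa, 18, Nova), (qa, 7, Nova), (qa, 8, Argo), (qa, 9, Nova)}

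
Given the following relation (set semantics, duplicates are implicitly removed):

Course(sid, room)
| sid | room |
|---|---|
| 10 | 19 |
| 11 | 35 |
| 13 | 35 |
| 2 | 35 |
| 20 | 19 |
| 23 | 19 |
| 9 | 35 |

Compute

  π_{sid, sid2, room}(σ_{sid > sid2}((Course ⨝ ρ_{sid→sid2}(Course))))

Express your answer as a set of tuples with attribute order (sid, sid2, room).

{(11, 2, 35), (11, 9, 35), (13, 11, 35), (13, 2, 35), (13, 9, 35), (20, 10, 19), (23, 10, 19), (23, 20, 19), (9, 2, 35)}

ρ[sid→sid2]: schema becomes (sid2, room); tuples unchanged.
Course ⋈ ρ_{sid→sid2}(Course) (natural join on room): {(10, 19, 10), (10, 19, 20), (10, 19, 23), (11, 35, 11), (11, 35, 13), (11, 35, 2), (11, 35, 9), (13, 35, 11), (13, 35, 13), (13, 35, 2), (13, 35, 9), (2, 35, 11), (2, 35, 13), (2, 35, 2), (2, 35, 9), (20, 19, 10), (20, 19, 20), (20, 19, 23), (23, 19, 10), (23, 19, 20), (23, 19, 23), (9, 35, 11), (9, 35, 13), (9, 35, 2), (9, 35, 9)}
Filtering on sid > sid2 leaves {(11, 35, 2), (11, 35, 9), (13, 35, 11), (13, 35, 2), (13, 35, 9), (20, 19, 10), (23, 19, 10), (23, 19, 20), (9, 35, 2)}.
Keep only column(s) sid, sid2, room: {(11, 2, 35), (11, 9, 35), (13, 11, 35), (13, 2, 35), (13, 9, 35), (20, 10, 19), (23, 10, 19), (23, 20, 19), (9, 2, 35)}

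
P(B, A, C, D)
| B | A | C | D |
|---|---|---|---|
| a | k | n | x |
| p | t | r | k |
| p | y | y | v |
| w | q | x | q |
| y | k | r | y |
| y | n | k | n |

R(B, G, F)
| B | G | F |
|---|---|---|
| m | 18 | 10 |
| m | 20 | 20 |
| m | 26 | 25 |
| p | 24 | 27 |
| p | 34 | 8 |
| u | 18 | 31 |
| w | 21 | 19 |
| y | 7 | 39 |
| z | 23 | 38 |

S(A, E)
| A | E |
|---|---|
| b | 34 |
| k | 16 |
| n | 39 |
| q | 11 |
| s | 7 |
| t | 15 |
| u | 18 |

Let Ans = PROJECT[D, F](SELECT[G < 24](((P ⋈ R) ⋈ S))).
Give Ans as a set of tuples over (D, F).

{(n, 39), (q, 19), (y, 39)}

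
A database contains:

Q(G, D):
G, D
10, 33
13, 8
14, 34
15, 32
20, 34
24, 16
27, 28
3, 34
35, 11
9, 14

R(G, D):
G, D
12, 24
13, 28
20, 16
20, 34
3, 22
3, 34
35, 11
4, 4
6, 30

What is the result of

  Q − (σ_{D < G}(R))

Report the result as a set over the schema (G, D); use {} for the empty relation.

{(10, 33), (13, 8), (14, 34), (15, 32), (20, 34), (24, 16), (27, 28), (3, 34), (9, 14)}

Selection D < G: {(20, 16), (35, 11)}
Set difference of the two operands is {(10, 33), (13, 8), (14, 34), (15, 32), (20, 34), (24, 16), (27, 28), (3, 34), (9, 14)}.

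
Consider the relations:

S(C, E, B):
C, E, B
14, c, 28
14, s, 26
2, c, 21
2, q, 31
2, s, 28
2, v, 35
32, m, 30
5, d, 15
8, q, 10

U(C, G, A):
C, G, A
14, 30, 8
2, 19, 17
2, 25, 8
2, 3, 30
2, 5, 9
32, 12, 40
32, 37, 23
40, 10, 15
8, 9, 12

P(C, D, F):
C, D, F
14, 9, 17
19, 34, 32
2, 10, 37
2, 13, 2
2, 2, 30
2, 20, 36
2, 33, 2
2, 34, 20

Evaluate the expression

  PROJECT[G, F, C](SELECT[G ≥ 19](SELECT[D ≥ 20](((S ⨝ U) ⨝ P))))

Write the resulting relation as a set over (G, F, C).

{(19, 2, 2), (19, 20, 2), (19, 36, 2), (25, 2, 2), (25, 20, 2), (25, 36, 2)}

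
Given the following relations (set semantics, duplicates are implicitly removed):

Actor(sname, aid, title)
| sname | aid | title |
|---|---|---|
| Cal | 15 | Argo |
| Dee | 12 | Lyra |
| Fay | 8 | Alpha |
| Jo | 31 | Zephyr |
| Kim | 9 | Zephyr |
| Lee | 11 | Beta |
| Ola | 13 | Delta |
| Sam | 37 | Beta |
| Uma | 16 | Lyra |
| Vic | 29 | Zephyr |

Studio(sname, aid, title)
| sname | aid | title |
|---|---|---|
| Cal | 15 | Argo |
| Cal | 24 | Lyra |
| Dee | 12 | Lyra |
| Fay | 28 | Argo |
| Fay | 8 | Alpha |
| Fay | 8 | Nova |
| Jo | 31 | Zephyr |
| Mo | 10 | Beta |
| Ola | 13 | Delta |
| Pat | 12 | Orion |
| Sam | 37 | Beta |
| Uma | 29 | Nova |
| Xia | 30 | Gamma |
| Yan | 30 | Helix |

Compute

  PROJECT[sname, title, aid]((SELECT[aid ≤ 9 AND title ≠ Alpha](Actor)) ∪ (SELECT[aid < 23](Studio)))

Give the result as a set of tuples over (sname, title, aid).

{(Cal, Argo, 15), (Dee, Lyra, 12), (Fay, Alpha, 8), (Fay, Nova, 8), (Kim, Zephyr, 9), (Mo, Beta, 10), (Ola, Delta, 13), (Pat, Orion, 12)}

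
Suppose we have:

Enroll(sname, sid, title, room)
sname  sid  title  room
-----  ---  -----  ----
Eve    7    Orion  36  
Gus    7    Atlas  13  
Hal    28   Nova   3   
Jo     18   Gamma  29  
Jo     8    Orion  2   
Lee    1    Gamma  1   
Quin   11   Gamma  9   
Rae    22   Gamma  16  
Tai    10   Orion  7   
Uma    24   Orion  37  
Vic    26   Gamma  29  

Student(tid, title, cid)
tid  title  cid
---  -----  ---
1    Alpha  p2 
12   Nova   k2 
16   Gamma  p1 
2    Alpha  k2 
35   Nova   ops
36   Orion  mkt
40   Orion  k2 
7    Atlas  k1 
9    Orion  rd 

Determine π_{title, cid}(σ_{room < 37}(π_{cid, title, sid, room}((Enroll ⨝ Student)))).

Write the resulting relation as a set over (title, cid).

Natural join on title: {(Eve, 7, Orion, 36, 36, mkt), (Eve, 7, Orion, 36, 40, k2), (Eve, 7, Orion, 36, 9, rd), (Gus, 7, Atlas, 13, 7, k1), (Hal, 28, Nova, 3, 12, k2), (Hal, 28, Nova, 3, 35, ops), (Jo, 18, Gamma, 29, 16, p1), (Jo, 8, Orion, 2, 36, mkt), (Jo, 8, Orion, 2, 40, k2), (Jo, 8, Orion, 2, 9, rd), (Lee, 1, Gamma, 1, 16, p1), (Quin, 11, Gamma, 9, 16, p1), (Rae, 22, Gamma, 16, 16, p1), (Tai, 10, Orion, 7, 36, mkt), (Tai, 10, Orion, 7, 40, k2), (Tai, 10, Orion, 7, 9, rd), (Uma, 24, Orion, 37, 36, mkt), (Uma, 24, Orion, 37, 40, k2), (Uma, 24, Orion, 37, 9, rd), (Vic, 26, Gamma, 29, 16, p1)}
Projecting to cid, title, sid, room: {(k1, Atlas, 7, 13), (k2, Nova, 28, 3), (k2, Orion, 10, 7), (k2, Orion, 24, 37), (k2, Orion, 7, 36), (k2, Orion, 8, 2), (mkt, Orion, 10, 7), (mkt, Orion, 24, 37), (mkt, Orion, 7, 36), (mkt, Orion, 8, 2), (ops, Nova, 28, 3), (p1, Gamma, 1, 1), (p1, Gamma, 11, 9), (p1, Gamma, 18, 29), (p1, Gamma, 22, 16), (p1, Gamma, 26, 29), (rd, Orion, 10, 7), (rd, Orion, 24, 37), (rd, Orion, 7, 36), (rd, Orion, 8, 2)}
Selection room < 37: {(k1, Atlas, 7, 13), (k2, Nova, 28, 3), (k2, Orion, 10, 7), (k2, Orion, 7, 36), (k2, Orion, 8, 2), (mkt, Orion, 10, 7), (mkt, Orion, 7, 36), (mkt, Orion, 8, 2), (ops, Nova, 28, 3), (p1, Gamma, 1, 1), (p1, Gamma, 11, 9), (p1, Gamma, 18, 29), (p1, Gamma, 22, 16), (p1, Gamma, 26, 29), (rd, Orion, 10, 7), (rd, Orion, 7, 36), (rd, Orion, 8, 2)}
Projecting to title, cid (10 duplicate(s) eliminated): {(Atlas, k1), (Gamma, p1), (Nova, k2), (Nova, ops), (Orion, k2), (Orion, mkt), (Orion, rd)}

{(Atlas, k1), (Gamma, p1), (Nova, k2), (Nova, ops), (Orion, k2), (Orion, mkt), (Orion, rd)}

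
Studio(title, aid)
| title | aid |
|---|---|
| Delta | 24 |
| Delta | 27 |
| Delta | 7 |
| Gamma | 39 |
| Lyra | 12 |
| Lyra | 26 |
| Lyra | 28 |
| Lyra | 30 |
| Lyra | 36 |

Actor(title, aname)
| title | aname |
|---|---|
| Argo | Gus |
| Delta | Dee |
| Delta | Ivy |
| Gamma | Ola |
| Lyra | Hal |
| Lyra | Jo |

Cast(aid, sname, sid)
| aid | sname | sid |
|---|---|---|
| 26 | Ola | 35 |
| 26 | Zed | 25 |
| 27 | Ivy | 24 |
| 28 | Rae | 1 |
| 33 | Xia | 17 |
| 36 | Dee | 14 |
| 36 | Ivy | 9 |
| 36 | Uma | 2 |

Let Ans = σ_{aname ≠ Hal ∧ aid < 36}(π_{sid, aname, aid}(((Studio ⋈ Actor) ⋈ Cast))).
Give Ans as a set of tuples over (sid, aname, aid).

{(1, Jo, 28), (24, Dee, 27), (24, Ivy, 27), (25, Jo, 26), (35, Jo, 26)}

Natural join on title: {(Delta, 24, Dee), (Delta, 24, Ivy), (Delta, 27, Dee), (Delta, 27, Ivy), (Delta, 7, Dee), (Delta, 7, Ivy), (Gamma, 39, Ola), (Lyra, 12, Hal), (Lyra, 12, Jo), (Lyra, 26, Hal), (Lyra, 26, Jo), (Lyra, 28, Hal), (Lyra, 28, Jo), (Lyra, 30, Hal), (Lyra, 30, Jo), (Lyra, 36, Hal), (Lyra, 36, Jo)}
Natural join on aid: {(Delta, 27, Dee, Ivy, 24), (Delta, 27, Ivy, Ivy, 24), (Lyra, 26, Hal, Ola, 35), (Lyra, 26, Hal, Zed, 25), (Lyra, 26, Jo, Ola, 35), (Lyra, 26, Jo, Zed, 25), (Lyra, 28, Hal, Rae, 1), (Lyra, 28, Jo, Rae, 1), (Lyra, 36, Hal, Dee, 14), (Lyra, 36, Hal, Ivy, 9), (Lyra, 36, Hal, Uma, 2), (Lyra, 36, Jo, Dee, 14), (Lyra, 36, Jo, Ivy, 9), (Lyra, 36, Jo, Uma, 2)}
π_{sid, aname, aid} gives {(1, Hal, 28), (1, Jo, 28), (14, Hal, 36), (14, Jo, 36), (2, Hal, 36), (2, Jo, 36), (24, Dee, 27), (24, Ivy, 27), (25, Hal, 26), (25, Jo, 26), (35, Hal, 26), (35, Jo, 26), (9, Hal, 36), (9, Jo, 36)}.
σ[aname ≠ Hal ∧ aid < 36]: keep tuples satisfying aname ≠ Hal ∧ aid < 36 → {(1, Jo, 28), (24, Dee, 27), (24, Ivy, 27), (25, Jo, 26), (35, Jo, 26)}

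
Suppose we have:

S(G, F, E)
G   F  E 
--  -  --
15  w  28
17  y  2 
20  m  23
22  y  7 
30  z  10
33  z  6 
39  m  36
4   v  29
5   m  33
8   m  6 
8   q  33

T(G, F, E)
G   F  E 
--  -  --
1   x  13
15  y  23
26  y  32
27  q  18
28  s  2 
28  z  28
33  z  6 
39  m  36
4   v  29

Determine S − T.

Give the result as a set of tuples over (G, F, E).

{(15, w, 28), (17, y, 2), (20, m, 23), (22, y, 7), (30, z, 10), (5, m, 33), (8, m, 6), (8, q, 33)}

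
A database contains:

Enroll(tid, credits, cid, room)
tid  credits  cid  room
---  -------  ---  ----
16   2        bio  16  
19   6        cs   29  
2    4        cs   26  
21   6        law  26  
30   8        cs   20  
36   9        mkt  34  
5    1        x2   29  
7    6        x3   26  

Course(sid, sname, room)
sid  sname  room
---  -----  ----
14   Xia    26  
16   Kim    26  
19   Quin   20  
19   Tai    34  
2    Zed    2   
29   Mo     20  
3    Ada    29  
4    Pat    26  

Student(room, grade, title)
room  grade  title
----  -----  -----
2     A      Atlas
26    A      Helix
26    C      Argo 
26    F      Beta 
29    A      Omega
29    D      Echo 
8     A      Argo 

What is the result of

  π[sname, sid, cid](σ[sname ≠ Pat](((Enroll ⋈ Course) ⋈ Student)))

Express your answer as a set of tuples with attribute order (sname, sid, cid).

{(Ada, 3, cs), (Ada, 3, x2), (Kim, 16, cs), (Kim, 16, law), (Kim, 16, x3), (Xia, 14, cs), (Xia, 14, law), (Xia, 14, x3)}

Joining Enroll and Course on room yields {(19, 6, cs, 29, 3, Ada), (2, 4, cs, 26, 14, Xia), (2, 4, cs, 26, 16, Kim), (2, 4, cs, 26, 4, Pat), (21, 6, law, 26, 14, Xia), (21, 6, law, 26, 16, Kim), (21, 6, law, 26, 4, Pat), (30, 8, cs, 20, 19, Quin), (30, 8, cs, 20, 29, Mo), (36, 9, mkt, 34, 19, Tai), (5, 1, x2, 29, 3, Ada), (7, 6, x3, 26, 14, Xia), (7, 6, x3, 26, 16, Kim), (7, 6, x3, 26, 4, Pat)}.
Joining (Enroll ⋈ Course) and Student on room yields {(19, 6, cs, 29, 3, Ada, A, Omega), (19, 6, cs, 29, 3, Ada, D, Echo), (2, 4, cs, 26, 14, Xia, A, Helix), (2, 4, cs, 26, 14, Xia, C, Argo), (2, 4, cs, 26, 14, Xia, F, Beta), (2, 4, cs, 26, 16, Kim, A, Helix), (2, 4, cs, 26, 16, Kim, C, Argo), (2, 4, cs, 26, 16, Kim, F, Beta), (2, 4, cs, 26, 4, Pat, A, Helix), (2, 4, cs, 26, 4, Pat, C, Argo), (2, 4, cs, 26, 4, Pat, F, Beta), (21, 6, law, 26, 14, Xia, A, Helix), (21, 6, law, 26, 14, Xia, C, Argo), (21, 6, law, 26, 14, Xia, F, Beta), (21, 6, law, 26, 16, Kim, A, Helix), (21, 6, law, 26, 16, Kim, C, Argo), (21, 6, law, 26, 16, Kim, F, Beta), (21, 6, law, 26, 4, Pat, A, Helix), (21, 6, law, 26, 4, Pat, C, Argo), (21, 6, law, 26, 4, Pat, F, Beta), (5, 1, x2, 29, 3, Ada, A, Omega), (5, 1, x2, 29, 3, Ada, D, Echo), (7, 6, x3, 26, 14, Xia, A, Helix), (7, 6, x3, 26, 14, Xia, C, Argo), (7, 6, x3, 26, 14, Xia, F, Beta), (7, 6, x3, 26, 16, Kim, A, Helix), (7, 6, x3, 26, 16, Kim, C, Argo), (7, 6, x3, 26, 16, Kim, F, Beta), (7, 6, x3, 26, 4, Pat, A, Helix), (7, 6, x3, 26, 4, Pat, C, Argo), (7, 6, x3, 26, 4, Pat, F, Beta)}.
Filtering on sname ≠ Pat leaves {(19, 6, cs, 29, 3, Ada, A, Omega), (19, 6, cs, 29, 3, Ada, D, Echo), (2, 4, cs, 26, 14, Xia, A, Helix), (2, 4, cs, 26, 14, Xia, C, Argo), (2, 4, cs, 26, 14, Xia, F, Beta), (2, 4, cs, 26, 16, Kim, A, Helix), (2, 4, cs, 26, 16, Kim, C, Argo), (2, 4, cs, 26, 16, Kim, F, Beta), (21, 6, law, 26, 14, Xia, A, Helix), (21, 6, law, 26, 14, Xia, C, Argo), (21, 6, law, 26, 14, Xia, F, Beta), (21, 6, law, 26, 16, Kim, A, Helix), (21, 6, law, 26, 16, Kim, C, Argo), (21, 6, law, 26, 16, Kim, F, Beta), (5, 1, x2, 29, 3, Ada, A, Omega), (5, 1, x2, 29, 3, Ada, D, Echo), (7, 6, x3, 26, 14, Xia, A, Helix), (7, 6, x3, 26, 14, Xia, C, Argo), (7, 6, x3, 26, 14, Xia, F, Beta), (7, 6, x3, 26, 16, Kim, A, Helix), (7, 6, x3, 26, 16, Kim, C, Argo), (7, 6, x3, 26, 16, Kim, F, Beta)}.
π[sname, sid, cid]: project onto (sname, sid, cid) (14 duplicate(s) eliminated) → {(Ada, 3, cs), (Ada, 3, x2), (Kim, 16, cs), (Kim, 16, law), (Kim, 16, x3), (Xia, 14, cs), (Xia, 14, law), (Xia, 14, x3)}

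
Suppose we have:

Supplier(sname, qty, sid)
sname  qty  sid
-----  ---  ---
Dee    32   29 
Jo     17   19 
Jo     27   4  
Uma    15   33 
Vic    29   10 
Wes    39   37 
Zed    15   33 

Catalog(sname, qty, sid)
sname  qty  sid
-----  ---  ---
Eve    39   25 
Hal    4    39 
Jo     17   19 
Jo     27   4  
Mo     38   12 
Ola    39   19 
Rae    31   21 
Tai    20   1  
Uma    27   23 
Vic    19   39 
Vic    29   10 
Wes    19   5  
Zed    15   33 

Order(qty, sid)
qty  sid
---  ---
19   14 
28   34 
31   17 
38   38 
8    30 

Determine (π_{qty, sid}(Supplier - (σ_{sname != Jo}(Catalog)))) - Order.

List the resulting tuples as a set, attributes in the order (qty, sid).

σ[sname != Jo]: keep tuples satisfying sname != Jo → {(Eve, 39, 25), (Hal, 4, 39), (Mo, 38, 12), (Ola, 39, 19), (Rae, 31, 21), (Tai, 20, 1), (Uma, 27, 23), (Vic, 19, 39), (Vic, 29, 10), (Wes, 19, 5), (Zed, 15, 33)}
Taking the difference: {(Dee, 32, 29), (Jo, 17, 19), (Jo, 27, 4), (Uma, 15, 33), (Wes, 39, 37)}
Projecting to qty, sid: {(15, 33), (17, 19), (27, 4), (32, 29), (39, 37)}
Taking the difference: {(15, 33), (17, 19), (27, 4), (32, 29), (39, 37)}

{(15, 33), (17, 19), (27, 4), (32, 29), (39, 37)}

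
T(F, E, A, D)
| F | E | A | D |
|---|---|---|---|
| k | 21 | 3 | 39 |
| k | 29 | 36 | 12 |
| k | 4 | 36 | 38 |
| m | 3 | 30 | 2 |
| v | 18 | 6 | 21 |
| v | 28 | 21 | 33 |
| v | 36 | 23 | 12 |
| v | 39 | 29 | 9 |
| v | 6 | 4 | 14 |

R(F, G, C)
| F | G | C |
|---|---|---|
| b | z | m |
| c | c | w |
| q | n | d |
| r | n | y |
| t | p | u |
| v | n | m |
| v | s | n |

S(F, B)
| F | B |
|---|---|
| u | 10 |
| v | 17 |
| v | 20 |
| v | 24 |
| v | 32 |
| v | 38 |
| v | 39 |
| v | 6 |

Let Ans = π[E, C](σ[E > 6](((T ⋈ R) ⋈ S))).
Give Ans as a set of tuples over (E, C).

{(18, m), (18, n), (28, m), (28, n), (36, m), (36, n), (39, m), (39, n)}

T ⋈ R (natural join on F): {(v, 18, 6, 21, n, m), (v, 18, 6, 21, s, n), (v, 28, 21, 33, n, m), (v, 28, 21, 33, s, n), (v, 36, 23, 12, n, m), (v, 36, 23, 12, s, n), (v, 39, 29, 9, n, m), (v, 39, 29, 9, s, n), (v, 6, 4, 14, n, m), (v, 6, 4, 14, s, n)}
(T ⋈ R) ⋈ S (natural join on F): {(v, 18, 6, 21, n, m, 17), (v, 18, 6, 21, n, m, 20), (v, 18, 6, 21, n, m, 24), (v, 18, 6, 21, n, m, 32), (v, 18, 6, 21, n, m, 38), (v, 18, 6, 21, n, m, 39), (v, 18, 6, 21, n, m, 6), (v, 18, 6, 21, s, n, 17), (v, 18, 6, 21, s, n, 20), (v, 18, 6, 21, s, n, 24), (v, 18, 6, 21, s, n, 32), (v, 18, 6, 21, s, n, 38), (v, 18, 6, 21, s, n, 39), (v, 18, 6, 21, s, n, 6), (v, 28, 21, 33, n, m, 17), (v, 28, 21, 33, n, m, 20), (v, 28, 21, 33, n, m, 24), (v, 28, 21, 33, n, m, 32), (v, 28, 21, 33, n, m, 38), (v, 28, 21, 33, n, m, 39), (v, 28, 21, 33, n, m, 6), (v, 28, 21, 33, s, n, 17), (v, 28, 21, 33, s, n, 20), (v, 28, 21, 33, s, n, 24), (v, 28, 21, 33, s, n, 32), (v, 28, 21, 33, s, n, 38), (v, 28, 21, 33, s, n, 39), (v, 28, 21, 33, s, n, 6), (v, 36, 23, 12, n, m, 17), (v, 36, 23, 12, n, m, 20), (v, 36, 23, 12, n, m, 24), (v, 36, 23, 12, n, m, 32), (v, 36, 23, 12, n, m, 38), (v, 36, 23, 12, n, m, 39), (v, 36, 23, 12, n, m, 6), (v, 36, 23, 12, s, n, 17), (v, 36, 23, 12, s, n, 20), (v, 36, 23, 12, s, n, 24), (v, 36, 23, 12, s, n, 32), (v, 36, 23, 12, s, n, 38), (v, 36, 23, 12, s, n, 39), (v, 36, 23, 12, s, n, 6), (v, 39, 29, 9, n, m, 17), (v, 39, 29, 9, n, m, 20), (v, 39, 29, 9, n, m, 24), (v, 39, 29, 9, n, m, 32), (v, 39, 29, 9, n, m, 38), (v, 39, 29, 9, n, m, 39), (v, 39, 29, 9, n, m, 6), (v, 39, 29, 9, s, n, 17), (v, 39, 29, 9, s, n, 20), (v, 39, 29, 9, s, n, 24), (v, 39, 29, 9, s, n, 32), (v, 39, 29, 9, s, n, 38), (v, 39, 29, 9, s, n, 39), (v, 39, 29, 9, s, n, 6), (v, 6, 4, 14, n, m, 17), (v, 6, 4, 14, n, m, 20), (v, 6, 4, 14, n, m, 24), (v, 6, 4, 14, n, m, 32), (v, 6, 4, 14, n, m, 38), (v, 6, 4, 14, n, m, 39), (v, 6, 4, 14, n, m, 6), (v, 6, 4, 14, s, n, 17), (v, 6, 4, 14, s, n, 20), (v, 6, 4, 14, s, n, 24), (v, 6, 4, 14, s, n, 32), (v, 6, 4, 14, s, n, 38), (v, 6, 4, 14, s, n, 39), (v, 6, 4, 14, s, n, 6)}
Selection E > 6: {(v, 18, 6, 21, n, m, 17), (v, 18, 6, 21, n, m, 20), (v, 18, 6, 21, n, m, 24), (v, 18, 6, 21, n, m, 32), (v, 18, 6, 21, n, m, 38), (v, 18, 6, 21, n, m, 39), (v, 18, 6, 21, n, m, 6), (v, 18, 6, 21, s, n, 17), (v, 18, 6, 21, s, n, 20), (v, 18, 6, 21, s, n, 24), (v, 18, 6, 21, s, n, 32), (v, 18, 6, 21, s, n, 38), (v, 18, 6, 21, s, n, 39), (v, 18, 6, 21, s, n, 6), (v, 28, 21, 33, n, m, 17), (v, 28, 21, 33, n, m, 20), (v, 28, 21, 33, n, m, 24), (v, 28, 21, 33, n, m, 32), (v, 28, 21, 33, n, m, 38), (v, 28, 21, 33, n, m, 39), (v, 28, 21, 33, n, m, 6), (v, 28, 21, 33, s, n, 17), (v, 28, 21, 33, s, n, 20), (v, 28, 21, 33, s, n, 24), (v, 28, 21, 33, s, n, 32), (v, 28, 21, 33, s, n, 38), (v, 28, 21, 33, s, n, 39), (v, 28, 21, 33, s, n, 6), (v, 36, 23, 12, n, m, 17), (v, 36, 23, 12, n, m, 20), (v, 36, 23, 12, n, m, 24), (v, 36, 23, 12, n, m, 32), (v, 36, 23, 12, n, m, 38), (v, 36, 23, 12, n, m, 39), (v, 36, 23, 12, n, m, 6), (v, 36, 23, 12, s, n, 17), (v, 36, 23, 12, s, n, 20), (v, 36, 23, 12, s, n, 24), (v, 36, 23, 12, s, n, 32), (v, 36, 23, 12, s, n, 38), (v, 36, 23, 12, s, n, 39), (v, 36, 23, 12, s, n, 6), (v, 39, 29, 9, n, m, 17), (v, 39, 29, 9, n, m, 20), (v, 39, 29, 9, n, m, 24), (v, 39, 29, 9, n, m, 32), (v, 39, 29, 9, n, m, 38), (v, 39, 29, 9, n, m, 39), (v, 39, 29, 9, n, m, 6), (v, 39, 29, 9, s, n, 17), (v, 39, 29, 9, s, n, 20), (v, 39, 29, 9, s, n, 24), (v, 39, 29, 9, s, n, 32), (v, 39, 29, 9, s, n, 38), (v, 39, 29, 9, s, n, 39), (v, 39, 29, 9, s, n, 6)}
Projecting to E, C (48 duplicate(s) eliminated): {(18, m), (18, n), (28, m), (28, n), (36, m), (36, n), (39, m), (39, n)}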